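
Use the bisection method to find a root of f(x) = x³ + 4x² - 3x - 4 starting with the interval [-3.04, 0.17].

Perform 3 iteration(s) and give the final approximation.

f(x) = x³ + 4x² - 3x - 4
Initial interval: [-3.04, 0.17]

Iteration 1:
  c_1 = (-3.040000 + 0.170000)/2 = -1.435000
  f(c_1) = f(-1.435000) = 5.586912
  f(a) × f(c) ≥ 0, new interval: [-1.435000, 0.170000]
Iteration 2:
  c_2 = (-1.435000 + 0.170000)/2 = -0.632500
  f(c_2) = f(-0.632500) = -0.755311
  f(a) × f(c) < 0, new interval: [-1.435000, -0.632500]
Iteration 3:
  c_3 = (-1.435000 + (-0.632500))/2 = -1.033750
  f(c_3) = f(-1.033750) = 2.271101
  f(a) × f(c) ≥ 0, new interval: [-1.033750, -0.632500]

After 3 iteration(s), the approximation is c_3 = -1.033750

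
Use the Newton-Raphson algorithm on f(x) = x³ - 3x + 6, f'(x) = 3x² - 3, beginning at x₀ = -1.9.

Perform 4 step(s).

f(x) = x³ - 3x + 6
f'(x) = 3x² - 3
x₀ = -1.9

Newton-Raphson formula: x_{n+1} = x_n - f(x_n)/f'(x_n)

Iteration 1:
  f(-1.900000) = 4.841000
  f'(-1.900000) = 7.830000
  x_1 = -1.900000 - 4.841000/7.830000 = -2.518263
Iteration 2:
  f(-2.518263) = -2.415151
  f'(-2.518263) = 16.024947
  x_2 = -2.518263 - (-2.415151)/16.024947 = -2.367551
Iteration 3:
  f(-2.367551) = -0.168177
  f'(-2.367551) = 13.815895
  x_3 = -2.367551 - (-0.168177)/13.815895 = -2.355378
Iteration 4:
  f(-2.355378) = -0.001051
  f'(-2.355378) = 13.643422
  x_4 = -2.355378 - (-0.001051)/13.643422 = -2.355301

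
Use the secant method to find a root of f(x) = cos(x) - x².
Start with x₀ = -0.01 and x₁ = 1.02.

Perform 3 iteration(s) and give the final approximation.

f(x) = cos(x) - x²
x₀ = -0.01, x₁ = 1.02

Secant formula: x_{n+1} = x_n - f(x_n)(x_n - x_{n-1})/(f(x_n) - f(x_{n-1}))

Iteration 1:
  f(-0.010000) = 0.999850
  f(1.020000) = -0.517034
  x_2 = 1.020000 - (-0.517034)×(1.020000 - (-0.010000))/(-0.517034 - 0.999850)
       = 0.668922
Iteration 2:
  f(1.020000) = -0.517034
  f(0.668922) = 0.337035
  x_3 = 0.668922 - 0.337035×(0.668922 - 1.020000)/(0.337035 - (-0.517034))
       = 0.807465
Iteration 3:
  f(0.668922) = 0.337035
  f(0.807465) = 0.039332
  x_4 = 0.807465 - 0.039332×(0.807465 - 0.668922)/(0.039332 - 0.337035)
       = 0.825769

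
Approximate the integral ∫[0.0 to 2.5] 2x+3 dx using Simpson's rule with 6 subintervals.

f(x) = 2x+3
a = 0.0, b = 2.5, n = 6
h = (b - a)/n = 0.416667

Simpson's rule: (h/3)[f(x₀) + 4f(x₁) + 2f(x₂) + ... + f(xₙ)]

x_0 = 0.0000, f(x_0) = 3.000000, coefficient = 1
x_1 = 0.4167, f(x_1) = 3.833333, coefficient = 4
x_2 = 0.8333, f(x_2) = 4.666667, coefficient = 2
x_3 = 1.2500, f(x_3) = 5.500000, coefficient = 4
x_4 = 1.6667, f(x_4) = 6.333333, coefficient = 2
x_5 = 2.0833, f(x_5) = 7.166667, coefficient = 4
x_6 = 2.5000, f(x_6) = 8.000000, coefficient = 1

I ≈ (0.416667/3) × 99.000000 = 13.750000
Exact value: 13.750000
Error: 0.000000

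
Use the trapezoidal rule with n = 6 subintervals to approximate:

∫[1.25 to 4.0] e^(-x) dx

f(x) = e^(-x)
a = 1.25, b = 4.0, n = 6
h = (b - a)/n = 0.458333

Trapezoidal rule: (h/2)[f(x₀) + 2f(x₁) + 2f(x₂) + ... + f(xₙ)]

x_0 = 1.2500, f(x_0) = 0.286505, coefficient = 1
x_1 = 1.7083, f(x_1) = 0.181167, coefficient = 2
x_2 = 2.1667, f(x_2) = 0.114559, coefficient = 2
x_3 = 2.6250, f(x_3) = 0.072440, coefficient = 2
x_4 = 3.0833, f(x_4) = 0.045806, coefficient = 2
x_5 = 3.5417, f(x_5) = 0.028965, coefficient = 2
x_6 = 4.0000, f(x_6) = 0.018316, coefficient = 1

I ≈ (0.458333/2) × 1.190695 = 0.272868
Exact value: 0.268189
Error: 0.004679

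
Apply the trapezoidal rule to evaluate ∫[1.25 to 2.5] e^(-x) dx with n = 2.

f(x) = e^(-x)
a = 1.25, b = 2.5, n = 2
h = (b - a)/n = 0.625000

Trapezoidal rule: (h/2)[f(x₀) + 2f(x₁) + 2f(x₂) + ... + f(xₙ)]

x_0 = 1.2500, f(x_0) = 0.286505, coefficient = 1
x_1 = 1.8750, f(x_1) = 0.153355, coefficient = 2
x_2 = 2.5000, f(x_2) = 0.082085, coefficient = 1

I ≈ (0.625000/2) × 0.675300 = 0.211031
Exact value: 0.204420
Error: 0.006611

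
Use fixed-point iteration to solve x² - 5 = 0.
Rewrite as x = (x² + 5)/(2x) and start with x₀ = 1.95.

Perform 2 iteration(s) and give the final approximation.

Equation: x² - 5 = 0
Fixed-point form: x = (x² + 5)/(2x)
x₀ = 1.95

x_1 = g(1.950000) = 2.257051
x_2 = g(2.257051) = 2.236166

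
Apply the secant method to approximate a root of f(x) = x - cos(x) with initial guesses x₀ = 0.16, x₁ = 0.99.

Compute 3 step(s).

f(x) = x - cos(x)
x₀ = 0.16, x₁ = 0.99

Secant formula: x_{n+1} = x_n - f(x_n)(x_n - x_{n-1})/(f(x_n) - f(x_{n-1}))

Iteration 1:
  f(0.160000) = -0.827227
  f(0.990000) = 0.441310
  x_2 = 0.990000 - 0.441310×(0.990000 - 0.160000)/(0.441310 - (-0.827227))
       = 0.701252
Iteration 2:
  f(0.990000) = 0.441310
  f(0.701252) = -0.062783
  x_3 = 0.701252 - (-0.062783)×(0.701252 - 0.990000)/(-0.062783 - 0.441310)
       = 0.737215
Iteration 3:
  f(0.701252) = -0.062783
  f(0.737215) = -0.003129
  x_4 = 0.737215 - (-0.003129)×(0.737215 - 0.701252)/(-0.003129 - (-0.062783))
       = 0.739101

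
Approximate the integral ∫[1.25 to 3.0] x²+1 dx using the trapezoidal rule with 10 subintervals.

f(x) = x²+1
a = 1.25, b = 3.0, n = 10
h = (b - a)/n = 0.175000

Trapezoidal rule: (h/2)[f(x₀) + 2f(x₁) + 2f(x₂) + ... + f(xₙ)]

x_0 = 1.2500, f(x_0) = 2.562500, coefficient = 1
x_1 = 1.4250, f(x_1) = 3.030625, coefficient = 2
x_2 = 1.6000, f(x_2) = 3.560000, coefficient = 2
x_3 = 1.7750, f(x_3) = 4.150625, coefficient = 2
x_4 = 1.9500, f(x_4) = 4.802500, coefficient = 2
x_5 = 2.1250, f(x_5) = 5.515625, coefficient = 2
x_6 = 2.3000, f(x_6) = 6.290000, coefficient = 2
x_7 = 2.4750, f(x_7) = 7.125625, coefficient = 2
x_8 = 2.6500, f(x_8) = 8.022500, coefficient = 2
x_9 = 2.8250, f(x_9) = 8.980625, coefficient = 2
x_10 = 3.0000, f(x_10) = 10.000000, coefficient = 1

I ≈ (0.175000/2) × 115.518750 = 10.107891
Exact value: 10.098958
Error: 0.008932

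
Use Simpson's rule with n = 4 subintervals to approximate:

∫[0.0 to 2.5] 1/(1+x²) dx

f(x) = 1/(1+x²)
a = 0.0, b = 2.5, n = 4
h = (b - a)/n = 0.625000

Simpson's rule: (h/3)[f(x₀) + 4f(x₁) + 2f(x₂) + ... + f(xₙ)]

x_0 = 0.0000, f(x_0) = 1.000000, coefficient = 1
x_1 = 0.6250, f(x_1) = 0.719101, coefficient = 4
x_2 = 1.2500, f(x_2) = 0.390244, coefficient = 2
x_3 = 1.8750, f(x_3) = 0.221453, coefficient = 4
x_4 = 2.5000, f(x_4) = 0.137931, coefficient = 1

I ≈ (0.625000/3) × 5.680636 = 1.183466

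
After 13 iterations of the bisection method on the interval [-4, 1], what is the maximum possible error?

Bisection error bound: |error| ≤ (b-a)/2^n
|error| ≤ (1 - (-4))/2^13 = 5/2^13
|error| ≤ 0.0006103516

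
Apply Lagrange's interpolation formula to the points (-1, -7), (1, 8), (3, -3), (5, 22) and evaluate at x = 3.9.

Lagrange interpolation formula:
P(x) = Σ yᵢ × Lᵢ(x)
where Lᵢ(x) = Π_{j≠i} (x - xⱼ)/(xᵢ - xⱼ)

L_0(3.9) = (3.9 - 1)/(-1 - 1) × (3.9 - 3)/(-1 - 3) × (3.9 - 5)/(-1 - 5) = 0.059813
L_1(3.9) = (3.9 - (-1))/(1 - (-1)) × (3.9 - 3)/(1 - 3) × (3.9 - 5)/(1 - 5) = -0.303188
L_2(3.9) = (3.9 - (-1))/(3 - (-1)) × (3.9 - 1)/(3 - 1) × (3.9 - 5)/(3 - 5) = 0.976938
L_3(3.9) = (3.9 - (-1))/(5 - (-1)) × (3.9 - 1)/(5 - 1) × (3.9 - 3)/(5 - 3) = 0.266437

P(3.9) = (-7)×L_0(3.9) + 8×L_1(3.9) + (-3)×L_2(3.9) + 22×L_3(3.9)
P(3.9) = 0.086625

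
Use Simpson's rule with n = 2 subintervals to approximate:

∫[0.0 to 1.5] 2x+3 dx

f(x) = 2x+3
a = 0.0, b = 1.5, n = 2
h = (b - a)/n = 0.750000

Simpson's rule: (h/3)[f(x₀) + 4f(x₁) + 2f(x₂) + ... + f(xₙ)]

x_0 = 0.0000, f(x_0) = 3.000000, coefficient = 1
x_1 = 0.7500, f(x_1) = 4.500000, coefficient = 4
x_2 = 1.5000, f(x_2) = 6.000000, coefficient = 1

I ≈ (0.750000/3) × 27.000000 = 6.750000
Exact value: 6.750000
Error: 0.000000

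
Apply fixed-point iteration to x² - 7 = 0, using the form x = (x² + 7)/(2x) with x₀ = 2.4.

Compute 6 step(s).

Equation: x² - 7 = 0
Fixed-point form: x = (x² + 7)/(2x)
x₀ = 2.4

x_1 = g(2.400000) = 2.658333
x_2 = g(2.658333) = 2.645781
x_3 = g(2.645781) = 2.645751
x_4 = g(2.645751) = 2.645751
x_5 = g(2.645751) = 2.645751
x_6 = g(2.645751) = 2.645751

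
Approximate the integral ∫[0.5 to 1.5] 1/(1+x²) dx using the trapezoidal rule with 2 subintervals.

f(x) = 1/(1+x²)
a = 0.5, b = 1.5, n = 2
h = (b - a)/n = 0.500000

Trapezoidal rule: (h/2)[f(x₀) + 2f(x₁) + 2f(x₂) + ... + f(xₙ)]

x_0 = 0.5000, f(x_0) = 0.800000, coefficient = 1
x_1 = 1.0000, f(x_1) = 0.500000, coefficient = 2
x_2 = 1.5000, f(x_2) = 0.307692, coefficient = 1

I ≈ (0.500000/2) × 2.107692 = 0.526923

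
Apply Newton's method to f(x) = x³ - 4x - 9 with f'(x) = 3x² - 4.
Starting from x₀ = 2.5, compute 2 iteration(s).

f(x) = x³ - 4x - 9
f'(x) = 3x² - 4
x₀ = 2.5

Newton-Raphson formula: x_{n+1} = x_n - f(x_n)/f'(x_n)

Iteration 1:
  f(2.500000) = -3.375000
  f'(2.500000) = 14.750000
  x_1 = 2.500000 - (-3.375000)/14.750000 = 2.728814
Iteration 2:
  f(2.728814) = 0.404647
  f'(2.728814) = 18.339270
  x_2 = 2.728814 - 0.404647/18.339270 = 2.706749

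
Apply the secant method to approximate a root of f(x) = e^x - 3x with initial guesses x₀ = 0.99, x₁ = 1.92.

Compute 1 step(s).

f(x) = e^x - 3x
x₀ = 0.99, x₁ = 1.92

Secant formula: x_{n+1} = x_n - f(x_n)(x_n - x_{n-1})/(f(x_n) - f(x_{n-1}))

Iteration 1:
  f(0.990000) = -0.278766
  f(1.920000) = 1.060958
  x_2 = 1.920000 - 1.060958×(1.920000 - 0.990000)/(1.060958 - (-0.278766))
       = 1.183511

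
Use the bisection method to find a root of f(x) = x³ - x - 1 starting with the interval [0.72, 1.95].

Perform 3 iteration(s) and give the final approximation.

f(x) = x³ - x - 1
Initial interval: [0.72, 1.95]

Iteration 1:
  c_1 = (0.720000 + 1.950000)/2 = 1.335000
  f(c_1) = f(1.335000) = 0.044270
  f(a) × f(c) < 0, new interval: [0.720000, 1.335000]
Iteration 2:
  c_2 = (0.720000 + 1.335000)/2 = 1.027500
  f(c_2) = f(1.027500) = -0.942710
  f(a) × f(c) ≥ 0, new interval: [1.027500, 1.335000]
Iteration 3:
  c_3 = (1.027500 + 1.335000)/2 = 1.181250
  f(c_3) = f(1.181250) = -0.532991
  f(a) × f(c) ≥ 0, new interval: [1.181250, 1.335000]

After 3 iteration(s), the approximation is c_3 = 1.181250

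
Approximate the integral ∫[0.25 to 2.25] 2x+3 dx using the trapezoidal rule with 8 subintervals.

f(x) = 2x+3
a = 0.25, b = 2.25, n = 8
h = (b - a)/n = 0.250000

Trapezoidal rule: (h/2)[f(x₀) + 2f(x₁) + 2f(x₂) + ... + f(xₙ)]

x_0 = 0.2500, f(x_0) = 3.500000, coefficient = 1
x_1 = 0.5000, f(x_1) = 4.000000, coefficient = 2
x_2 = 0.7500, f(x_2) = 4.500000, coefficient = 2
x_3 = 1.0000, f(x_3) = 5.000000, coefficient = 2
x_4 = 1.2500, f(x_4) = 5.500000, coefficient = 2
x_5 = 1.5000, f(x_5) = 6.000000, coefficient = 2
x_6 = 1.7500, f(x_6) = 6.500000, coefficient = 2
x_7 = 2.0000, f(x_7) = 7.000000, coefficient = 2
x_8 = 2.2500, f(x_8) = 7.500000, coefficient = 1

I ≈ (0.250000/2) × 88.000000 = 11.000000
Exact value: 11.000000
Error: 0.000000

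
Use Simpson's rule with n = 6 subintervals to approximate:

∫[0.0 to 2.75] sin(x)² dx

f(x) = sin(x)²
a = 0.0, b = 2.75, n = 6
h = (b - a)/n = 0.458333

Simpson's rule: (h/3)[f(x₀) + 4f(x₁) + 2f(x₂) + ... + f(xₙ)]

x_0 = 0.0000, f(x_0) = 0.000000, coefficient = 1
x_1 = 0.4583, f(x_1) = 0.195766, coefficient = 4
x_2 = 0.9167, f(x_2) = 0.629766, coefficient = 2
x_3 = 1.3750, f(x_3) = 0.962151, coefficient = 4
x_4 = 1.8333, f(x_4) = 0.932643, coefficient = 2
x_5 = 2.2917, f(x_5) = 0.564349, coefficient = 4
x_6 = 2.7500, f(x_6) = 0.145665, coefficient = 1

I ≈ (0.458333/3) × 10.159546 = 1.552153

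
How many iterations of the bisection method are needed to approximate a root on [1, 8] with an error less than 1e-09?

We need (b-a)/2^n ≤ 1e-09
(8 - 1)/2^n ≤ 1e-09
7/2^n ≤ 1e-09
2^n ≥ 7000000000
n ≥ log₂(7000000000) = 32.70
n ≥ 33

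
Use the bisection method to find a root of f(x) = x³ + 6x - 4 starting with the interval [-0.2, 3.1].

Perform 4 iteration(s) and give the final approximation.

f(x) = x³ + 6x - 4
Initial interval: [-0.2, 3.1]

Iteration 1:
  c_1 = (-0.200000 + 3.100000)/2 = 1.450000
  f(c_1) = f(1.450000) = 7.748625
  f(a) × f(c) < 0, new interval: [-0.200000, 1.450000]
Iteration 2:
  c_2 = (-0.200000 + 1.450000)/2 = 0.625000
  f(c_2) = f(0.625000) = -0.005859
  f(a) × f(c) ≥ 0, new interval: [0.625000, 1.450000]
Iteration 3:
  c_3 = (0.625000 + 1.450000)/2 = 1.037500
  f(c_3) = f(1.037500) = 3.341771
  f(a) × f(c) < 0, new interval: [0.625000, 1.037500]
Iteration 4:
  c_4 = (0.625000 + 1.037500)/2 = 0.831250
  f(c_4) = f(0.831250) = 1.561874
  f(a) × f(c) < 0, new interval: [0.625000, 0.831250]

After 4 iteration(s), the approximation is c_4 = 0.831250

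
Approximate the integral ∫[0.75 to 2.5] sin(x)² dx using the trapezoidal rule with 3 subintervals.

f(x) = sin(x)²
a = 0.75, b = 2.5, n = 3
h = (b - a)/n = 0.583333

Trapezoidal rule: (h/2)[f(x₀) + 2f(x₁) + 2f(x₂) + ... + f(xₙ)]

x_0 = 0.7500, f(x_0) = 0.464631, coefficient = 1
x_1 = 1.3333, f(x_1) = 0.944663, coefficient = 2
x_2 = 1.9167, f(x_2) = 0.885068, coefficient = 2
x_3 = 2.5000, f(x_3) = 0.358169, coefficient = 1

I ≈ (0.583333/2) × 4.482264 = 1.307327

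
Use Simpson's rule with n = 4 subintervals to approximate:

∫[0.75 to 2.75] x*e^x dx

f(x) = x*e^x
a = 0.75, b = 2.75, n = 4
h = (b - a)/n = 0.500000

Simpson's rule: (h/3)[f(x₀) + 4f(x₁) + 2f(x₂) + ... + f(xₙ)]

x_0 = 0.7500, f(x_0) = 1.587750, coefficient = 1
x_1 = 1.2500, f(x_1) = 4.362929, coefficient = 4
x_2 = 1.7500, f(x_2) = 10.070555, coefficient = 2
x_3 = 2.2500, f(x_3) = 21.347406, coefficient = 4
x_4 = 2.7500, f(x_4) = 43.017238, coefficient = 1

I ≈ (0.500000/3) × 167.587434 = 27.931239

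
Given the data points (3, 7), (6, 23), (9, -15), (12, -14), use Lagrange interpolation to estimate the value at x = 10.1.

Lagrange interpolation formula:
P(x) = Σ yᵢ × Lᵢ(x)
where Lᵢ(x) = Π_{j≠i} (x - xⱼ)/(xᵢ - xⱼ)

L_0(10.1) = (10.1 - 6)/(3 - 6) × (10.1 - 9)/(3 - 9) × (10.1 - 12)/(3 - 12) = 0.052895
L_1(10.1) = (10.1 - 3)/(6 - 3) × (10.1 - 9)/(6 - 9) × (10.1 - 12)/(6 - 12) = -0.274796
L_2(10.1) = (10.1 - 3)/(9 - 3) × (10.1 - 6)/(9 - 6) × (10.1 - 12)/(9 - 12) = 1.024241
L_3(10.1) = (10.1 - 3)/(12 - 3) × (10.1 - 6)/(12 - 6) × (10.1 - 9)/(12 - 9) = 0.197660

P(10.1) = 7×L_0(10.1) + 23×L_1(10.1) + (-15)×L_2(10.1) + (-14)×L_3(10.1)
P(10.1) = -24.080907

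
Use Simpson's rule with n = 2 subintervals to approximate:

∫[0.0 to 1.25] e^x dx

f(x) = e^x
a = 0.0, b = 1.25, n = 2
h = (b - a)/n = 0.625000

Simpson's rule: (h/3)[f(x₀) + 4f(x₁) + 2f(x₂) + ... + f(xₙ)]

x_0 = 0.0000, f(x_0) = 1.000000, coefficient = 1
x_1 = 0.6250, f(x_1) = 1.868246, coefficient = 4
x_2 = 1.2500, f(x_2) = 3.490343, coefficient = 1

I ≈ (0.625000/3) × 11.963327 = 2.492360
Exact value: 2.490343
Error: 0.002017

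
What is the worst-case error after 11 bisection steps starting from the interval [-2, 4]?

Bisection error bound: |error| ≤ (b-a)/2^n
|error| ≤ (4 - (-2))/2^11 = 6/2^11
|error| ≤ 0.0029296875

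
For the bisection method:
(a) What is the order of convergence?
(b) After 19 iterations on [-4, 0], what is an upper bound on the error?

(a) Bisection has linear (order 1) convergence; the error is halved each step.

(b) Error bound = (b-a)/2^n = (0 - (-4))/2^{19}
    = 4/2^{19}

(a) 1 (linear); (b) error ≤ 7.63e-06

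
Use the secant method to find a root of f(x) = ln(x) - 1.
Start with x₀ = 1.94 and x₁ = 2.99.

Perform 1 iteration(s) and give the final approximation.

f(x) = ln(x) - 1
x₀ = 1.94, x₁ = 2.99

Secant formula: x_{n+1} = x_n - f(x_n)(x_n - x_{n-1})/(f(x_n) - f(x_{n-1}))

Iteration 1:
  f(1.940000) = -0.337312
  f(2.990000) = 0.095273
  x_2 = 2.990000 - 0.095273×(2.990000 - 1.940000)/(0.095273 - (-0.337312))
       = 2.758746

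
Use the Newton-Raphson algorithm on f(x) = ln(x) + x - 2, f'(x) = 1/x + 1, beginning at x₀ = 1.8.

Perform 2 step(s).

f(x) = ln(x) + x - 2
f'(x) = 1/x + 1
x₀ = 1.8

Newton-Raphson formula: x_{n+1} = x_n - f(x_n)/f'(x_n)

Iteration 1:
  f(1.800000) = 0.387787
  f'(1.800000) = 1.555556
  x_1 = 1.800000 - 0.387787/1.555556 = 1.550709
Iteration 2:
  f(1.550709) = -0.010579
  f'(1.550709) = 1.644866
  x_2 = 1.550709 - (-0.010579)/1.644866 = 1.557140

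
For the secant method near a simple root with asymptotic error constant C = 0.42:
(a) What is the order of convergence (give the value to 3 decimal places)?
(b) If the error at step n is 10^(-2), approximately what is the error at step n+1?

(a) Secant method has superlinear convergence with order φ = (1+√5)/2 ≈ 1.618.
    This means |e_{n+1}| ≈ C|e_n|^1.618.

(b) With |e_n| = 10^(-2) and C = 0.42:
    |e_{n+1}| ≈ 0.42 × (10^(-2))^1.618 = 0.42 × 10^(-3.24)

(a) ≈ 1.618 (golden ratio); (b) |e_{n+1}| ≈ 2.439e-04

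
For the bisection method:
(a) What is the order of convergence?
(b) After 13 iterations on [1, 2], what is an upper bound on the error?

(a) Bisection has linear (order 1) convergence; the error is halved each step.

(b) Error bound = (b-a)/2^n = (2 - 1)/2^{13}
    = 1/2^{13}

(a) 1 (linear); (b) error ≤ 1.22e-04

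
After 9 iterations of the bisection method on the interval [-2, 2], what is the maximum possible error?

Bisection error bound: |error| ≤ (b-a)/2^n
|error| ≤ (2 - (-2))/2^9 = 4/2^9
|error| ≤ 0.0078125000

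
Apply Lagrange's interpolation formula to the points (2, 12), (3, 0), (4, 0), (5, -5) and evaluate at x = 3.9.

Lagrange interpolation formula:
P(x) = Σ yᵢ × Lᵢ(x)
where Lᵢ(x) = Π_{j≠i} (x - xⱼ)/(xᵢ - xⱼ)

L_0(3.9) = (3.9 - 3)/(2 - 3) × (3.9 - 4)/(2 - 4) × (3.9 - 5)/(2 - 5) = -0.016500
L_1(3.9) = (3.9 - 2)/(3 - 2) × (3.9 - 4)/(3 - 4) × (3.9 - 5)/(3 - 5) = 0.104500
L_2(3.9) = (3.9 - 2)/(4 - 2) × (3.9 - 3)/(4 - 3) × (3.9 - 5)/(4 - 5) = 0.940500
L_3(3.9) = (3.9 - 2)/(5 - 2) × (3.9 - 3)/(5 - 3) × (3.9 - 4)/(5 - 4) = -0.028500

P(3.9) = 12×L_0(3.9) + 0×L_1(3.9) + 0×L_2(3.9) + (-5)×L_3(3.9)
P(3.9) = -0.055500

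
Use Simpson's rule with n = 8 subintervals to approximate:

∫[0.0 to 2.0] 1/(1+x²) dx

f(x) = 1/(1+x²)
a = 0.0, b = 2.0, n = 8
h = (b - a)/n = 0.250000

Simpson's rule: (h/3)[f(x₀) + 4f(x₁) + 2f(x₂) + ... + f(xₙ)]

x_0 = 0.0000, f(x_0) = 1.000000, coefficient = 1
x_1 = 0.2500, f(x_1) = 0.941176, coefficient = 4
x_2 = 0.5000, f(x_2) = 0.800000, coefficient = 2
x_3 = 0.7500, f(x_3) = 0.640000, coefficient = 4
x_4 = 1.0000, f(x_4) = 0.500000, coefficient = 2
x_5 = 1.2500, f(x_5) = 0.390244, coefficient = 4
x_6 = 1.5000, f(x_6) = 0.307692, coefficient = 2
x_7 = 1.7500, f(x_7) = 0.246154, coefficient = 4
x_8 = 2.0000, f(x_8) = 0.200000, coefficient = 1

I ≈ (0.250000/3) × 13.285681 = 1.107140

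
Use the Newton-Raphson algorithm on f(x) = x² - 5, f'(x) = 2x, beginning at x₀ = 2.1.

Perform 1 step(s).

f(x) = x² - 5
f'(x) = 2x
x₀ = 2.1

Newton-Raphson formula: x_{n+1} = x_n - f(x_n)/f'(x_n)

Iteration 1:
  f(2.100000) = -0.590000
  f'(2.100000) = 4.200000
  x_1 = 2.100000 - (-0.590000)/4.200000 = 2.240476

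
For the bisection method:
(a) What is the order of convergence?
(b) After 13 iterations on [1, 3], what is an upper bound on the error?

(a) Bisection has linear (order 1) convergence; the error is halved each step.

(b) Error bound = (b-a)/2^n = (3 - 1)/2^{13}
    = 2/2^{13}

(a) 1 (linear); (b) error ≤ 2.44e-04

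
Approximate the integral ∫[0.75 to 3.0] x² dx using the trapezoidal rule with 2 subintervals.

f(x) = x²
a = 0.75, b = 3.0, n = 2
h = (b - a)/n = 1.125000

Trapezoidal rule: (h/2)[f(x₀) + 2f(x₁) + 2f(x₂) + ... + f(xₙ)]

x_0 = 0.7500, f(x_0) = 0.562500, coefficient = 1
x_1 = 1.8750, f(x_1) = 3.515625, coefficient = 2
x_2 = 3.0000, f(x_2) = 9.000000, coefficient = 1

I ≈ (1.125000/2) × 16.593750 = 9.333984
Exact value: 8.859375
Error: 0.474609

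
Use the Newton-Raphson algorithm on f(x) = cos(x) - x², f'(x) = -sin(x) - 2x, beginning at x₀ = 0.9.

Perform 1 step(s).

f(x) = cos(x) - x²
f'(x) = -sin(x) - 2x
x₀ = 0.9

Newton-Raphson formula: x_{n+1} = x_n - f(x_n)/f'(x_n)

Iteration 1:
  f(0.900000) = -0.188390
  f'(0.900000) = -2.583327
  x_1 = 0.900000 - (-0.188390)/(-2.583327) = 0.827075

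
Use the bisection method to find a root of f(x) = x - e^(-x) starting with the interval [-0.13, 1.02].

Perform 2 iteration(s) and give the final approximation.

f(x) = x - e^(-x)
Initial interval: [-0.13, 1.02]

Iteration 1:
  c_1 = (-0.130000 + 1.020000)/2 = 0.445000
  f(c_1) = f(0.445000) = -0.195824
  f(a) × f(c) ≥ 0, new interval: [0.445000, 1.020000]
Iteration 2:
  c_2 = (0.445000 + 1.020000)/2 = 0.732500
  f(c_2) = f(0.732500) = 0.251794
  f(a) × f(c) < 0, new interval: [0.445000, 0.732500]

After 2 iteration(s), the approximation is c_2 = 0.732500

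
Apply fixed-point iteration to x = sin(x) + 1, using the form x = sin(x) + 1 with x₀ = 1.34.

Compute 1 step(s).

Equation: x = sin(x) + 1
Fixed-point form: x = sin(x) + 1
x₀ = 1.34

x_1 = g(1.340000) = 1.973485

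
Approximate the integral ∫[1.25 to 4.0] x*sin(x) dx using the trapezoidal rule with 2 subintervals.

f(x) = x*sin(x)
a = 1.25, b = 4.0, n = 2
h = (b - a)/n = 1.375000

Trapezoidal rule: (h/2)[f(x₀) + 2f(x₁) + 2f(x₂) + ... + f(xₙ)]

x_0 = 1.2500, f(x_0) = 1.186231, coefficient = 1
x_1 = 2.6250, f(x_1) = 1.296541, coefficient = 2
x_2 = 4.0000, f(x_2) = -3.027210, coefficient = 1

I ≈ (1.375000/2) × 0.752102 = 0.517070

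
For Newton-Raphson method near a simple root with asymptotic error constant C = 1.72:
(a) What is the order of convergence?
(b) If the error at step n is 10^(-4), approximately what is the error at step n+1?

(a) Newton-Raphson has quadratic (order 2) convergence near simple roots.
    This means |e_{n+1}| ≈ C|e_n|².

(b) With |e_n| = 10^(-4) and C = 1.72:
    |e_{n+1}| ≈ 1.72 × (10^(-4))² = 1.72 × 10^(-8)

(a) 2 (quadratic); (b) |e_{n+1}| ≈ 1.720e-08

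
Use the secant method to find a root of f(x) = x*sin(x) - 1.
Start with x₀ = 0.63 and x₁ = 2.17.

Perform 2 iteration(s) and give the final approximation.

f(x) = x*sin(x) - 1
x₀ = 0.63, x₁ = 2.17

Secant formula: x_{n+1} = x_n - f(x_n)(x_n - x_{n-1})/(f(x_n) - f(x_{n-1}))

Iteration 1:
  f(0.630000) = -0.628839
  f(2.170000) = 0.791953
  x_2 = 2.170000 - 0.791953×(2.170000 - 0.630000)/(0.791953 - (-0.628839))
       = 1.311600
Iteration 2:
  f(2.170000) = 0.791953
  f(1.311600) = 0.267787
  x_3 = 1.311600 - 0.267787×(1.311600 - 2.170000)/(0.267787 - 0.791953)
       = 0.873058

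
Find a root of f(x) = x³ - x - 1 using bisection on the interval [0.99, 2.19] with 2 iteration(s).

f(x) = x³ - x - 1
Initial interval: [0.99, 2.19]

Iteration 1:
  c_1 = (0.990000 + 2.190000)/2 = 1.590000
  f(c_1) = f(1.590000) = 1.429679
  f(a) × f(c) < 0, new interval: [0.990000, 1.590000]
Iteration 2:
  c_2 = (0.990000 + 1.590000)/2 = 1.290000
  f(c_2) = f(1.290000) = -0.143311
  f(a) × f(c) ≥ 0, new interval: [1.290000, 1.590000]

After 2 iteration(s), the approximation is c_2 = 1.290000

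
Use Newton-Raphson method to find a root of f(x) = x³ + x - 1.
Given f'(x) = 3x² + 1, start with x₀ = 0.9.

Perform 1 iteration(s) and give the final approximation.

f(x) = x³ + x - 1
f'(x) = 3x² + 1
x₀ = 0.9

Newton-Raphson formula: x_{n+1} = x_n - f(x_n)/f'(x_n)

Iteration 1:
  f(0.900000) = 0.629000
  f'(0.900000) = 3.430000
  x_1 = 0.900000 - 0.629000/3.430000 = 0.716618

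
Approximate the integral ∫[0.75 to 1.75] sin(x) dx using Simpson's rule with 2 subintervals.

f(x) = sin(x)
a = 0.75, b = 1.75, n = 2
h = (b - a)/n = 0.500000

Simpson's rule: (h/3)[f(x₀) + 4f(x₁) + 2f(x₂) + ... + f(xₙ)]

x_0 = 0.7500, f(x_0) = 0.681639, coefficient = 1
x_1 = 1.2500, f(x_1) = 0.948985, coefficient = 4
x_2 = 1.7500, f(x_2) = 0.983986, coefficient = 1

I ≈ (0.500000/3) × 5.461563 = 0.910261
Exact value: 0.909935
Error: 0.000326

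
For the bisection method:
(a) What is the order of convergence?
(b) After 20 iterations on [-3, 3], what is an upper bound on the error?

(a) Bisection has linear (order 1) convergence; the error is halved each step.

(b) Error bound = (b-a)/2^n = (3 - (-3))/2^{20}
    = 6/2^{20}

(a) 1 (linear); (b) error ≤ 5.72e-06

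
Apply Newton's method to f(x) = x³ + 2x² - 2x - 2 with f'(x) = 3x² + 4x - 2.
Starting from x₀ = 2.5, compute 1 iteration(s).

f(x) = x³ + 2x² - 2x - 2
f'(x) = 3x² + 4x - 2
x₀ = 2.5

Newton-Raphson formula: x_{n+1} = x_n - f(x_n)/f'(x_n)

Iteration 1:
  f(2.500000) = 21.125000
  f'(2.500000) = 26.750000
  x_1 = 2.500000 - 21.125000/26.750000 = 1.710280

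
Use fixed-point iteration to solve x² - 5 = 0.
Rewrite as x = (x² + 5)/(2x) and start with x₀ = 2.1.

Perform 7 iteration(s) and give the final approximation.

Equation: x² - 5 = 0
Fixed-point form: x = (x² + 5)/(2x)
x₀ = 2.1

x_1 = g(2.100000) = 2.240476
x_2 = g(2.240476) = 2.236072
x_3 = g(2.236072) = 2.236068
x_4 = g(2.236068) = 2.236068
x_5 = g(2.236068) = 2.236068
x_6 = g(2.236068) = 2.236068
x_7 = g(2.236068) = 2.236068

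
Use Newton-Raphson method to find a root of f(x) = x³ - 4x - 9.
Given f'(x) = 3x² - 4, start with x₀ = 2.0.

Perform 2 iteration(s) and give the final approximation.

f(x) = x³ - 4x - 9
f'(x) = 3x² - 4
x₀ = 2.0

Newton-Raphson formula: x_{n+1} = x_n - f(x_n)/f'(x_n)

Iteration 1:
  f(2.000000) = -9.000000
  f'(2.000000) = 8.000000
  x_1 = 2.000000 - (-9.000000)/8.000000 = 3.125000
Iteration 2:
  f(3.125000) = 9.017578
  f'(3.125000) = 25.296875
  x_2 = 3.125000 - 9.017578/25.296875 = 2.768530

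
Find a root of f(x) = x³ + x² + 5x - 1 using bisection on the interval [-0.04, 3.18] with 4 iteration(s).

f(x) = x³ + x² + 5x - 1
Initial interval: [-0.04, 3.18]

Iteration 1:
  c_1 = (-0.040000 + 3.180000)/2 = 1.570000
  f(c_1) = f(1.570000) = 13.184793
  f(a) × f(c) < 0, new interval: [-0.040000, 1.570000]
Iteration 2:
  c_2 = (-0.040000 + 1.570000)/2 = 0.765000
  f(c_2) = f(0.765000) = 3.857922
  f(a) × f(c) < 0, new interval: [-0.040000, 0.765000]
Iteration 3:
  c_3 = (-0.040000 + 0.765000)/2 = 0.362500
  f(c_3) = f(0.362500) = 0.991541
  f(a) × f(c) < 0, new interval: [-0.040000, 0.362500]
Iteration 4:
  c_4 = (-0.040000 + 0.362500)/2 = 0.161250
  f(c_4) = f(0.161250) = -0.163556
  f(a) × f(c) ≥ 0, new interval: [0.161250, 0.362500]

After 4 iteration(s), the approximation is c_4 = 0.161250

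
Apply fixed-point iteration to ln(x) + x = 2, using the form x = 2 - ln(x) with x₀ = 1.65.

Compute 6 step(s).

Equation: ln(x) + x = 2
Fixed-point form: x = 2 - ln(x)
x₀ = 1.65

x_1 = g(1.650000) = 1.499225
x_2 = g(1.499225) = 1.595052
x_3 = g(1.595052) = 1.533094
x_4 = g(1.533094) = 1.572712
x_5 = g(1.572712) = 1.547198
x_6 = g(1.547198) = 1.563554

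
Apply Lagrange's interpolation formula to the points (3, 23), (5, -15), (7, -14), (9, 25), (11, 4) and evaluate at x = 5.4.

Lagrange interpolation formula:
P(x) = Σ yᵢ × Lᵢ(x)
where Lᵢ(x) = Π_{j≠i} (x - xⱼ)/(xᵢ - xⱼ)

L_0(5.4) = (5.4 - 5)/(3 - 5) × (5.4 - 7)/(3 - 7) × (5.4 - 9)/(3 - 9) × (5.4 - 11)/(3 - 11) = -0.033600
L_1(5.4) = (5.4 - 3)/(5 - 3) × (5.4 - 7)/(5 - 7) × (5.4 - 9)/(5 - 9) × (5.4 - 11)/(5 - 11) = 0.806400
L_2(5.4) = (5.4 - 3)/(7 - 3) × (5.4 - 5)/(7 - 5) × (5.4 - 9)/(7 - 9) × (5.4 - 11)/(7 - 11) = 0.302400
L_3(5.4) = (5.4 - 3)/(9 - 3) × (5.4 - 5)/(9 - 5) × (5.4 - 7)/(9 - 7) × (5.4 - 11)/(9 - 11) = -0.089600
L_4(5.4) = (5.4 - 3)/(11 - 3) × (5.4 - 5)/(11 - 5) × (5.4 - 7)/(11 - 7) × (5.4 - 9)/(11 - 9) = 0.014400

P(5.4) = 23×L_0(5.4) + (-15)×L_1(5.4) + (-14)×L_2(5.4) + 25×L_3(5.4) + 4×L_4(5.4)
P(5.4) = -19.284800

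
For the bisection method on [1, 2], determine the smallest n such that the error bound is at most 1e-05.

We need (b-a)/2^n ≤ 1e-05
(2 - 1)/2^n ≤ 1e-05
1/2^n ≤ 1e-05
2^n ≥ 100000
n ≥ log₂(100000) = 16.61
n ≥ 17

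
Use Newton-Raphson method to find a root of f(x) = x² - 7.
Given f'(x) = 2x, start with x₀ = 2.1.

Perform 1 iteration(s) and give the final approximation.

f(x) = x² - 7
f'(x) = 2x
x₀ = 2.1

Newton-Raphson formula: x_{n+1} = x_n - f(x_n)/f'(x_n)

Iteration 1:
  f(2.100000) = -2.590000
  f'(2.100000) = 4.200000
  x_1 = 2.100000 - (-2.590000)/4.200000 = 2.716667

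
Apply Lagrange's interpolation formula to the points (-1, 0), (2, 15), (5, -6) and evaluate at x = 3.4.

Lagrange interpolation formula:
P(x) = Σ yᵢ × Lᵢ(x)
where Lᵢ(x) = Π_{j≠i} (x - xⱼ)/(xᵢ - xⱼ)

L_0(3.4) = (3.4 - 2)/(-1 - 2) × (3.4 - 5)/(-1 - 5) = -0.124444
L_1(3.4) = (3.4 - (-1))/(2 - (-1)) × (3.4 - 5)/(2 - 5) = 0.782222
L_2(3.4) = (3.4 - (-1))/(5 - (-1)) × (3.4 - 2)/(5 - 2) = 0.342222

P(3.4) = 0×L_0(3.4) + 15×L_1(3.4) + (-6)×L_2(3.4)
P(3.4) = 9.680000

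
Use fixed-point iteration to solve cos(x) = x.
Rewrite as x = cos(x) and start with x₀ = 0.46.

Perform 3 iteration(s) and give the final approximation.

Equation: cos(x) = x
Fixed-point form: x = cos(x)
x₀ = 0.46

x_1 = g(0.460000) = 0.896052
x_2 = g(0.896052) = 0.624697
x_3 = g(0.624697) = 0.811140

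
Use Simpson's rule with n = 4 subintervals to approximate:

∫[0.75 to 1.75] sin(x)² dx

f(x) = sin(x)²
a = 0.75, b = 1.75, n = 4
h = (b - a)/n = 0.250000

Simpson's rule: (h/3)[f(x₀) + 4f(x₁) + 2f(x₂) + ... + f(xₙ)]

x_0 = 0.7500, f(x_0) = 0.464631, coefficient = 1
x_1 = 1.0000, f(x_1) = 0.708073, coefficient = 4
x_2 = 1.2500, f(x_2) = 0.900572, coefficient = 2
x_3 = 1.5000, f(x_3) = 0.994996, coefficient = 4
x_4 = 1.7500, f(x_4) = 0.968228, coefficient = 1

I ≈ (0.250000/3) × 10.046282 = 0.837190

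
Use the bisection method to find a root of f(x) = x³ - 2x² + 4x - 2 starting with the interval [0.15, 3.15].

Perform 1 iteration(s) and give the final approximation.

f(x) = x³ - 2x² + 4x - 2
Initial interval: [0.15, 3.15]

Iteration 1:
  c_1 = (0.150000 + 3.150000)/2 = 1.650000
  f(c_1) = f(1.650000) = 3.647125
  f(a) × f(c) < 0, new interval: [0.150000, 1.650000]

After 1 iteration(s), the approximation is c_1 = 1.650000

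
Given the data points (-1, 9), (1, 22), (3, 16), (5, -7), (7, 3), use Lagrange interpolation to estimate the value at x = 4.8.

Lagrange interpolation formula:
P(x) = Σ yᵢ × Lᵢ(x)
where Lᵢ(x) = Π_{j≠i} (x - xⱼ)/(xᵢ - xⱼ)

L_0(4.8) = (4.8 - 1)/(-1 - 1) × (4.8 - 3)/(-1 - 3) × (4.8 - 5)/(-1 - 5) × (4.8 - 7)/(-1 - 7) = 0.007838
L_1(4.8) = (4.8 - (-1))/(1 - (-1)) × (4.8 - 3)/(1 - 3) × (4.8 - 5)/(1 - 5) × (4.8 - 7)/(1 - 7) = -0.047850
L_2(4.8) = (4.8 - (-1))/(3 - (-1)) × (4.8 - 1)/(3 - 1) × (4.8 - 5)/(3 - 5) × (4.8 - 7)/(3 - 7) = 0.151525
L_3(4.8) = (4.8 - (-1))/(5 - (-1)) × (4.8 - 1)/(5 - 1) × (4.8 - 3)/(5 - 3) × (4.8 - 7)/(5 - 7) = 0.909150
L_4(4.8) = (4.8 - (-1))/(7 - (-1)) × (4.8 - 1)/(7 - 1) × (4.8 - 3)/(7 - 3) × (4.8 - 5)/(7 - 5) = -0.020663

P(4.8) = 9×L_0(4.8) + 22×L_1(4.8) + 16×L_2(4.8) + (-7)×L_3(4.8) + 3×L_4(4.8)
P(4.8) = -4.983800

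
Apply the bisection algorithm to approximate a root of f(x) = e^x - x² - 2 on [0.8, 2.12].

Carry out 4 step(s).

f(x) = e^x - x² - 2
Initial interval: [0.8, 2.12]

Iteration 1:
  c_1 = (0.800000 + 2.120000)/2 = 1.460000
  f(c_1) = f(1.460000) = 0.174360
  f(a) × f(c) < 0, new interval: [0.800000, 1.460000]
Iteration 2:
  c_2 = (0.800000 + 1.460000)/2 = 1.130000
  f(c_2) = f(1.130000) = -0.181243
  f(a) × f(c) ≥ 0, new interval: [1.130000, 1.460000]
Iteration 3:
  c_3 = (1.130000 + 1.460000)/2 = 1.295000
  f(c_3) = f(1.295000) = -0.026029
  f(a) × f(c) ≥ 0, new interval: [1.295000, 1.460000]
Iteration 4:
  c_4 = (1.295000 + 1.460000)/2 = 1.377500
  f(c_4) = f(1.377500) = 0.067471
  f(a) × f(c) < 0, new interval: [1.295000, 1.377500]

After 4 iteration(s), the approximation is c_4 = 1.377500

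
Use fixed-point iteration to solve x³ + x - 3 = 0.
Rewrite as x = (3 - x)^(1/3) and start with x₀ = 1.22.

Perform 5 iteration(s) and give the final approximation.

Equation: x³ + x - 3 = 0
Fixed-point form: x = (3 - x)^(1/3)
x₀ = 1.22

x_1 = g(1.220000) = 1.211918
x_2 = g(1.211918) = 1.213750
x_3 = g(1.213750) = 1.213335
x_4 = g(1.213335) = 1.213429
x_5 = g(1.213429) = 1.213408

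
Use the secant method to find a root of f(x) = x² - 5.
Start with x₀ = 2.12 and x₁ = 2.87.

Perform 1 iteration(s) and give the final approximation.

f(x) = x² - 5
x₀ = 2.12, x₁ = 2.87

Secant formula: x_{n+1} = x_n - f(x_n)(x_n - x_{n-1})/(f(x_n) - f(x_{n-1}))

Iteration 1:
  f(2.120000) = -0.505600
  f(2.870000) = 3.236900
  x_2 = 2.870000 - 3.236900×(2.870000 - 2.120000)/(3.236900 - (-0.505600))
       = 2.221323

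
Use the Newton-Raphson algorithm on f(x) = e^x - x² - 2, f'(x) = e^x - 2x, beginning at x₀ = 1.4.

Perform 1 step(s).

f(x) = e^x - x² - 2
f'(x) = e^x - 2x
x₀ = 1.4

Newton-Raphson formula: x_{n+1} = x_n - f(x_n)/f'(x_n)

Iteration 1:
  f(1.400000) = 0.095200
  f'(1.400000) = 1.255200
  x_1 = 1.400000 - 0.095200/1.255200 = 1.324156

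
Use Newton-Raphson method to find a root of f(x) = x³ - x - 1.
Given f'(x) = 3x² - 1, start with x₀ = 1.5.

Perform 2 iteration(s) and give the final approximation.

f(x) = x³ - x - 1
f'(x) = 3x² - 1
x₀ = 1.5

Newton-Raphson formula: x_{n+1} = x_n - f(x_n)/f'(x_n)

Iteration 1:
  f(1.500000) = 0.875000
  f'(1.500000) = 5.750000
  x_1 = 1.500000 - 0.875000/5.750000 = 1.347826
Iteration 2:
  f(1.347826) = 0.100682
  f'(1.347826) = 4.449905
  x_2 = 1.347826 - 0.100682/4.449905 = 1.325200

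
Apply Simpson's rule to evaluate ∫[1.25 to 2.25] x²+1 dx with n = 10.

f(x) = x²+1
a = 1.25, b = 2.25, n = 10
h = (b - a)/n = 0.100000

Simpson's rule: (h/3)[f(x₀) + 4f(x₁) + 2f(x₂) + ... + f(xₙ)]

x_0 = 1.2500, f(x_0) = 2.562500, coefficient = 1
x_1 = 1.3500, f(x_1) = 2.822500, coefficient = 4
x_2 = 1.4500, f(x_2) = 3.102500, coefficient = 2
x_3 = 1.5500, f(x_3) = 3.402500, coefficient = 4
x_4 = 1.6500, f(x_4) = 3.722500, coefficient = 2
x_5 = 1.7500, f(x_5) = 4.062500, coefficient = 4
x_6 = 1.8500, f(x_6) = 4.422500, coefficient = 2
x_7 = 1.9500, f(x_7) = 4.802500, coefficient = 4
x_8 = 2.0500, f(x_8) = 5.202500, coefficient = 2
x_9 = 2.1500, f(x_9) = 5.622500, coefficient = 4
x_10 = 2.2500, f(x_10) = 6.062500, coefficient = 1

I ≈ (0.100000/3) × 124.375000 = 4.145833
Exact value: 4.145833
Error: 0.000000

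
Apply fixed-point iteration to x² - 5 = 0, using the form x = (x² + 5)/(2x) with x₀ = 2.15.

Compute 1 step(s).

Equation: x² - 5 = 0
Fixed-point form: x = (x² + 5)/(2x)
x₀ = 2.15

x_1 = g(2.150000) = 2.237791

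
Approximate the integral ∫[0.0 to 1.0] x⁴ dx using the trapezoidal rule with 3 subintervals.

f(x) = x⁴
a = 0.0, b = 1.0, n = 3
h = (b - a)/n = 0.333333

Trapezoidal rule: (h/2)[f(x₀) + 2f(x₁) + 2f(x₂) + ... + f(xₙ)]

x_0 = 0.0000, f(x_0) = 0.000000, coefficient = 1
x_1 = 0.3333, f(x_1) = 0.012346, coefficient = 2
x_2 = 0.6667, f(x_2) = 0.197531, coefficient = 2
x_3 = 1.0000, f(x_3) = 1.000000, coefficient = 1

I ≈ (0.333333/2) × 1.419753 = 0.236626
Exact value: 0.200000
Error: 0.036626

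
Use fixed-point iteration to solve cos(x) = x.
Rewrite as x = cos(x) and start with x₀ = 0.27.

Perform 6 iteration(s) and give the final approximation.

Equation: cos(x) = x
Fixed-point form: x = cos(x)
x₀ = 0.27

x_1 = g(0.270000) = 0.963771
x_2 = g(0.963771) = 0.570427
x_3 = g(0.570427) = 0.841671
x_4 = g(0.841671) = 0.666218
x_5 = g(0.666218) = 0.786165
x_6 = g(0.786165) = 0.706565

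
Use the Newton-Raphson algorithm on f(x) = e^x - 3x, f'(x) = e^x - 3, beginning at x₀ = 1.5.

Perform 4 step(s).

f(x) = e^x - 3x
f'(x) = e^x - 3
x₀ = 1.5

Newton-Raphson formula: x_{n+1} = x_n - f(x_n)/f'(x_n)

Iteration 1:
  f(1.500000) = -0.018311
  f'(1.500000) = 1.481689
  x_1 = 1.500000 - (-0.018311)/1.481689 = 1.512358
Iteration 2:
  f(1.512358) = 0.000344
  f'(1.512358) = 1.537418
  x_2 = 1.512358 - 0.000344/1.537418 = 1.512135
Iteration 3:
  f(1.512135) = 0.000000
  f'(1.512135) = 1.536404
  x_3 = 1.512135 - 0.000000/1.536404 = 1.512135
Iteration 4:
  f(1.512135) = 0.000000
  f'(1.512135) = 1.536404
  x_4 = 1.512135 - 0.000000/1.536404 = 1.512135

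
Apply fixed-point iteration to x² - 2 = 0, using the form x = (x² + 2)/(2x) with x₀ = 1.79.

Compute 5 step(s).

Equation: x² - 2 = 0
Fixed-point form: x = (x² + 2)/(2x)
x₀ = 1.79

x_1 = g(1.790000) = 1.453659
x_2 = g(1.453659) = 1.414749
x_3 = g(1.414749) = 1.414214
x_4 = g(1.414214) = 1.414214
x_5 = g(1.414214) = 1.414214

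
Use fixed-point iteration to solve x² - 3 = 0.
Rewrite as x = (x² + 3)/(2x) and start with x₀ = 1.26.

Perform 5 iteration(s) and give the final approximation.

Equation: x² - 3 = 0
Fixed-point form: x = (x² + 3)/(2x)
x₀ = 1.26

x_1 = g(1.260000) = 1.820476
x_2 = g(1.820476) = 1.734198
x_3 = g(1.734198) = 1.732052
x_4 = g(1.732052) = 1.732051
x_5 = g(1.732051) = 1.732051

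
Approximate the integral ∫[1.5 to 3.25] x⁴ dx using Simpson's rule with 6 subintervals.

f(x) = x⁴
a = 1.5, b = 3.25, n = 6
h = (b - a)/n = 0.291667

Simpson's rule: (h/3)[f(x₀) + 4f(x₁) + 2f(x₂) + ... + f(xₙ)]

x_0 = 1.5000, f(x_0) = 5.062500, coefficient = 1
x_1 = 1.7917, f(x_1) = 10.304546, coefficient = 4
x_2 = 2.0833, f(x_2) = 18.838011, coefficient = 2
x_3 = 2.3750, f(x_3) = 31.816650, coefficient = 4
x_4 = 2.6667, f(x_4) = 50.567901, coefficient = 2
x_5 = 2.9583, f(x_5) = 76.592885, coefficient = 4
x_6 = 3.2500, f(x_6) = 111.566406, coefficient = 1

I ≈ (0.291667/3) × 730.297056 = 71.001103
Exact value: 70.999414
Error: 0.001689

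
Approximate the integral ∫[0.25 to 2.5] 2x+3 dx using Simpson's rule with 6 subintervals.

f(x) = 2x+3
a = 0.25, b = 2.5, n = 6
h = (b - a)/n = 0.375000

Simpson's rule: (h/3)[f(x₀) + 4f(x₁) + 2f(x₂) + ... + f(xₙ)]

x_0 = 0.2500, f(x_0) = 3.500000, coefficient = 1
x_1 = 0.6250, f(x_1) = 4.250000, coefficient = 4
x_2 = 1.0000, f(x_2) = 5.000000, coefficient = 2
x_3 = 1.3750, f(x_3) = 5.750000, coefficient = 4
x_4 = 1.7500, f(x_4) = 6.500000, coefficient = 2
x_5 = 2.1250, f(x_5) = 7.250000, coefficient = 4
x_6 = 2.5000, f(x_6) = 8.000000, coefficient = 1

I ≈ (0.375000/3) × 103.500000 = 12.937500
Exact value: 12.937500
Error: 0.000000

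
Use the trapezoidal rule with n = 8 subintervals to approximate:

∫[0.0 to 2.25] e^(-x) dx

f(x) = e^(-x)
a = 0.0, b = 2.25, n = 8
h = (b - a)/n = 0.281250

Trapezoidal rule: (h/2)[f(x₀) + 2f(x₁) + 2f(x₂) + ... + f(xₙ)]

x_0 = 0.0000, f(x_0) = 1.000000, coefficient = 1
x_1 = 0.2812, f(x_1) = 0.754840, coefficient = 2
x_2 = 0.5625, f(x_2) = 0.569783, coefficient = 2
x_3 = 0.8438, f(x_3) = 0.430095, coefficient = 2
x_4 = 1.1250, f(x_4) = 0.324652, coefficient = 2
x_5 = 1.4062, f(x_5) = 0.245061, coefficient = 2
x_6 = 1.6875, f(x_6) = 0.184981, coefficient = 2
x_7 = 1.9688, f(x_7) = 0.139631, coefficient = 2
x_8 = 2.2500, f(x_8) = 0.105399, coefficient = 1

I ≈ (0.281250/2) × 6.403485 = 0.900490
Exact value: 0.894601
Error: 0.005889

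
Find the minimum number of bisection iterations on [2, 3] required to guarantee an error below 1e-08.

We need (b-a)/2^n ≤ 1e-08
(3 - 2)/2^n ≤ 1e-08
1/2^n ≤ 1e-08
2^n ≥ 100000000
n ≥ log₂(100000000) = 26.58
n ≥ 27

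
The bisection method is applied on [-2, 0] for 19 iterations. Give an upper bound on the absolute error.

Bisection error bound: |error| ≤ (b-a)/2^n
|error| ≤ (0 - (-2))/2^19 = 2/2^19
|error| ≤ 0.0000038147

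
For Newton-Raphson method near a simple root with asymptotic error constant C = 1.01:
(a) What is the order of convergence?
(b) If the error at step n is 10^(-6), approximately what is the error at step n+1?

(a) Newton-Raphson has quadratic (order 2) convergence near simple roots.
    This means |e_{n+1}| ≈ C|e_n|².

(b) With |e_n| = 10^(-6) and C = 1.01:
    |e_{n+1}| ≈ 1.01 × (10^(-6))² = 1.01 × 10^(-12)

(a) 2 (quadratic); (b) |e_{n+1}| ≈ 1.010e-12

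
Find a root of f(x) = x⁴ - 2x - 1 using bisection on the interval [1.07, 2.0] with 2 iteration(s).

f(x) = x⁴ - 2x - 1
Initial interval: [1.07, 2.0]

Iteration 1:
  c_1 = (1.070000 + 2.000000)/2 = 1.535000
  f(c_1) = f(1.535000) = 1.481796
  f(a) × f(c) < 0, new interval: [1.070000, 1.535000]
Iteration 2:
  c_2 = (1.070000 + 1.535000)/2 = 1.302500
  f(c_2) = f(1.302500) = -0.726867
  f(a) × f(c) ≥ 0, new interval: [1.302500, 1.535000]

After 2 iteration(s), the approximation is c_2 = 1.302500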